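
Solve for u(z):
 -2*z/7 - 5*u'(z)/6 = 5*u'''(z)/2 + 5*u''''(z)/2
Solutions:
 u(z) = C1 + C2*exp(z*(-4 + 2*2^(1/3)/(3*sqrt(13) + 11)^(1/3) + 2^(2/3)*(3*sqrt(13) + 11)^(1/3))/12)*sin(2^(1/3)*sqrt(3)*z*(-2^(1/3)*(3*sqrt(13) + 11)^(1/3) + 2/(3*sqrt(13) + 11)^(1/3))/12) + C3*exp(z*(-4 + 2*2^(1/3)/(3*sqrt(13) + 11)^(1/3) + 2^(2/3)*(3*sqrt(13) + 11)^(1/3))/12)*cos(2^(1/3)*sqrt(3)*z*(-2^(1/3)*(3*sqrt(13) + 11)^(1/3) + 2/(3*sqrt(13) + 11)^(1/3))/12) + C4*exp(-z*(2*2^(1/3)/(3*sqrt(13) + 11)^(1/3) + 2 + 2^(2/3)*(3*sqrt(13) + 11)^(1/3))/6) - 6*z^2/35


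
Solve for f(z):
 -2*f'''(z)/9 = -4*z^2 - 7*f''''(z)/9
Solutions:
 f(z) = C1 + C2*z + C3*z^2 + C4*exp(2*z/7) + 3*z^5/10 + 21*z^4/4 + 147*z^3/2


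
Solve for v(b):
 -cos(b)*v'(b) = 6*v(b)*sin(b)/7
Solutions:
 v(b) = C1*cos(b)^(6/7)


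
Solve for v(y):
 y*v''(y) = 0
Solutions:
 v(y) = C1 + C2*y


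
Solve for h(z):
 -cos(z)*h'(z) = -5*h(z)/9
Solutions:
 h(z) = C1*(sin(z) + 1)^(5/18)/(sin(z) - 1)^(5/18)


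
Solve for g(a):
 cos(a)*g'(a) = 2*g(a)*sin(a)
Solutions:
 g(a) = C1/cos(a)^2


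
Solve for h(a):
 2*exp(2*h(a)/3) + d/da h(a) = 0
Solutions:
 h(a) = 3*log(-sqrt(-1/(C1 - 2*a))) - 3*log(2) + 3*log(6)/2
 h(a) = 3*log(-1/(C1 - 2*a))/2 - 3*log(2) + 3*log(6)/2


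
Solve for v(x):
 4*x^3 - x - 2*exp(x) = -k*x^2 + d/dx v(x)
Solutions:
 v(x) = C1 + k*x^3/3 + x^4 - x^2/2 - 2*exp(x)


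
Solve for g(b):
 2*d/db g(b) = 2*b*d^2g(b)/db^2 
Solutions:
 g(b) = C1 + C2*b^2


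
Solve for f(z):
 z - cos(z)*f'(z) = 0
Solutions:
 f(z) = C1 + Integral(z/cos(z), z)


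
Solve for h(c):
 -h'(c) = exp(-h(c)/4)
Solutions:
 h(c) = 4*log(C1 - c/4)


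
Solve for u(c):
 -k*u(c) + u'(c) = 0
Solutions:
 u(c) = C1*exp(c*k)


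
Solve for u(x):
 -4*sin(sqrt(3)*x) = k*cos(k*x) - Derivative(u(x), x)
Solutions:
 u(x) = C1 + sin(k*x) - 4*sqrt(3)*cos(sqrt(3)*x)/3


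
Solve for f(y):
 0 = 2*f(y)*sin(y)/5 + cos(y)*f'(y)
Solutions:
 f(y) = C1*cos(y)^(2/5)


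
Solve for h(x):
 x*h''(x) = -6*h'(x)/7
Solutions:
 h(x) = C1 + C2*x^(1/7)


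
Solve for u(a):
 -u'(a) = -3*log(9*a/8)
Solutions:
 u(a) = C1 + 3*a*log(a) - 3*a + a*log(729/512)


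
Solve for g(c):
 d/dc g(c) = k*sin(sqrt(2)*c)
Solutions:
 g(c) = C1 - sqrt(2)*k*cos(sqrt(2)*c)/2


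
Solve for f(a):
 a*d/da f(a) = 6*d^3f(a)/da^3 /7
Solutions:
 f(a) = C1 + Integral(C2*airyai(6^(2/3)*7^(1/3)*a/6) + C3*airybi(6^(2/3)*7^(1/3)*a/6), a)


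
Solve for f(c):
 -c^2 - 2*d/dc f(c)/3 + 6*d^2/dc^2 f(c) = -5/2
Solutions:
 f(c) = C1 + C2*exp(c/9) - c^3/2 - 27*c^2/2 - 957*c/4


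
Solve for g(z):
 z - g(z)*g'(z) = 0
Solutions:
 g(z) = -sqrt(C1 + z^2)
 g(z) = sqrt(C1 + z^2)


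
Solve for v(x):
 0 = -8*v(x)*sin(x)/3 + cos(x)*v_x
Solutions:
 v(x) = C1/cos(x)^(8/3)


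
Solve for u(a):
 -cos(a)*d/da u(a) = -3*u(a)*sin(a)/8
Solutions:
 u(a) = C1/cos(a)^(3/8)


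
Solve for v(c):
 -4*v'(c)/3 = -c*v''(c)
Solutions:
 v(c) = C1 + C2*c^(7/3)


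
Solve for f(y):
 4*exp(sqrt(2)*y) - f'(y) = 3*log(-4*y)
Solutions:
 f(y) = C1 - 3*y*log(-y) + 3*y*(1 - 2*log(2)) + 2*sqrt(2)*exp(sqrt(2)*y)


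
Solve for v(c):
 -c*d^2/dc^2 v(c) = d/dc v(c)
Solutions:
 v(c) = C1 + C2*log(c)


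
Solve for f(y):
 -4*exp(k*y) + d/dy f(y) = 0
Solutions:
 f(y) = C1 + 4*exp(k*y)/k


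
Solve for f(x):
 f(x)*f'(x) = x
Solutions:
 f(x) = -sqrt(C1 + x^2)
 f(x) = sqrt(C1 + x^2)


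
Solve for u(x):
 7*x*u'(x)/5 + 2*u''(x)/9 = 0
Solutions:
 u(x) = C1 + C2*erf(3*sqrt(35)*x/10)


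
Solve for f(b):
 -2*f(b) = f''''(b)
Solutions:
 f(b) = (C1*sin(2^(3/4)*b/2) + C2*cos(2^(3/4)*b/2))*exp(-2^(3/4)*b/2) + (C3*sin(2^(3/4)*b/2) + C4*cos(2^(3/4)*b/2))*exp(2^(3/4)*b/2)


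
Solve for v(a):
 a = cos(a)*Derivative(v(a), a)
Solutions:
 v(a) = C1 + Integral(a/cos(a), a)


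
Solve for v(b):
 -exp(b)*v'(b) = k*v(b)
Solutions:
 v(b) = C1*exp(k*exp(-b))


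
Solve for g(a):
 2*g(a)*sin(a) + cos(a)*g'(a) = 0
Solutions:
 g(a) = C1*cos(a)^2


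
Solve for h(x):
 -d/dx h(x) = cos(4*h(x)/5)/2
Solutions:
 x/2 - 5*log(sin(4*h(x)/5) - 1)/8 + 5*log(sin(4*h(x)/5) + 1)/8 = C1


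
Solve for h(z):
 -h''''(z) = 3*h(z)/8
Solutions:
 h(z) = (C1*sin(2^(3/4)*3^(1/4)*z/4) + C2*cos(2^(3/4)*3^(1/4)*z/4))*exp(-2^(3/4)*3^(1/4)*z/4) + (C3*sin(2^(3/4)*3^(1/4)*z/4) + C4*cos(2^(3/4)*3^(1/4)*z/4))*exp(2^(3/4)*3^(1/4)*z/4)


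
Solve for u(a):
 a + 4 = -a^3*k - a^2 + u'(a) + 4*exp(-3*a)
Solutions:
 u(a) = C1 + a^4*k/4 + a^3/3 + a^2/2 + 4*a + 4*exp(-3*a)/3


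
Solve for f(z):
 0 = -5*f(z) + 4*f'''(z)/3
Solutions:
 f(z) = C3*exp(30^(1/3)*z/2) + (C1*sin(10^(1/3)*3^(5/6)*z/4) + C2*cos(10^(1/3)*3^(5/6)*z/4))*exp(-30^(1/3)*z/4)


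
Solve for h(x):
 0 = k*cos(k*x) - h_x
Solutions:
 h(x) = C1 + sin(k*x)


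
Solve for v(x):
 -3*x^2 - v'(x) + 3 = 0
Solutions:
 v(x) = C1 - x^3 + 3*x


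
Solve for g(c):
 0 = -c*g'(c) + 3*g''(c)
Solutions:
 g(c) = C1 + C2*erfi(sqrt(6)*c/6)


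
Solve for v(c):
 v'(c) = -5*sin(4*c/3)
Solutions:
 v(c) = C1 + 15*cos(4*c/3)/4


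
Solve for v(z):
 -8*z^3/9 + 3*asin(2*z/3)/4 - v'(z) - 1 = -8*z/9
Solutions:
 v(z) = C1 - 2*z^4/9 + 4*z^2/9 + 3*z*asin(2*z/3)/4 - z + 3*sqrt(9 - 4*z^2)/8


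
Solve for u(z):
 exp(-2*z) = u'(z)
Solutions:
 u(z) = C1 - exp(-2*z)/2


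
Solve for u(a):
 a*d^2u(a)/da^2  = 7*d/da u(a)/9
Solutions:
 u(a) = C1 + C2*a^(16/9)


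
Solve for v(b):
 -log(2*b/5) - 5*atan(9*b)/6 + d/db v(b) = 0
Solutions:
 v(b) = C1 + b*log(b) + 5*b*atan(9*b)/6 - b*log(5) - b + b*log(2) - 5*log(81*b^2 + 1)/108


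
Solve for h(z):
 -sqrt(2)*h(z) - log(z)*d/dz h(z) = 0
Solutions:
 h(z) = C1*exp(-sqrt(2)*li(z))


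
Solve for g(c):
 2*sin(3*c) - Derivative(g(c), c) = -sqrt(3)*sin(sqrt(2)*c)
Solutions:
 g(c) = C1 - 2*cos(3*c)/3 - sqrt(6)*cos(sqrt(2)*c)/2


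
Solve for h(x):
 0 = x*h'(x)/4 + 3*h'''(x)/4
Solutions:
 h(x) = C1 + Integral(C2*airyai(-3^(2/3)*x/3) + C3*airybi(-3^(2/3)*x/3), x)


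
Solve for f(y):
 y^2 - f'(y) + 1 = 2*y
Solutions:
 f(y) = C1 + y^3/3 - y^2 + y


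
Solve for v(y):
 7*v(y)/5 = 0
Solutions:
 v(y) = 0


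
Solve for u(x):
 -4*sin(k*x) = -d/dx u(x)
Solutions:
 u(x) = C1 - 4*cos(k*x)/k


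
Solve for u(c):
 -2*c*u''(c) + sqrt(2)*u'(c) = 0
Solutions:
 u(c) = C1 + C2*c^(sqrt(2)/2 + 1)


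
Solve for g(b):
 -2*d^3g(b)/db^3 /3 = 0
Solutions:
 g(b) = C1 + C2*b + C3*b^2


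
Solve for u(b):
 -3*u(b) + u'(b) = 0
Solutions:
 u(b) = C1*exp(3*b)


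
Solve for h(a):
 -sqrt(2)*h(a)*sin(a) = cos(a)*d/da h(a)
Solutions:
 h(a) = C1*cos(a)^(sqrt(2))


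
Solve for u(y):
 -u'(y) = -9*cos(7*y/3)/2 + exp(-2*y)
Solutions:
 u(y) = C1 + 27*sin(7*y/3)/14 + exp(-2*y)/2


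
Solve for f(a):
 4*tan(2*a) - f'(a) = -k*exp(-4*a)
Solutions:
 f(a) = C1 - k*exp(-4*a)/4 + log(tan(2*a)^2 + 1)


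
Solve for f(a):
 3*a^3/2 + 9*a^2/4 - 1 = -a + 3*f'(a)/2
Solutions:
 f(a) = C1 + a^4/4 + a^3/2 + a^2/3 - 2*a/3


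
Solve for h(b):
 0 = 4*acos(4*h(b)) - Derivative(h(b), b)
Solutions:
 Integral(1/acos(4*_y), (_y, h(b))) = C1 + 4*b


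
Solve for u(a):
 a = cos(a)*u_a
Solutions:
 u(a) = C1 + Integral(a/cos(a), a)


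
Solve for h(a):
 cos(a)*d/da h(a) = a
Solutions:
 h(a) = C1 + Integral(a/cos(a), a)


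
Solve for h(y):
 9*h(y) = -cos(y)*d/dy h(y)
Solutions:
 h(y) = C1*sqrt(sin(y) - 1)*(sin(y)^4 - 4*sin(y)^3 + 6*sin(y)^2 - 4*sin(y) + 1)/(sqrt(sin(y) + 1)*(sin(y)^4 + 4*sin(y)^3 + 6*sin(y)^2 + 4*sin(y) + 1))


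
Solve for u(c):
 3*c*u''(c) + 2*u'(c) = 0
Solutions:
 u(c) = C1 + C2*c^(1/3)


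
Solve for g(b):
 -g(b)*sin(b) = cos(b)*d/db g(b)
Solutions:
 g(b) = C1*cos(b)


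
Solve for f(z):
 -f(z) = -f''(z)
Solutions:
 f(z) = C1*exp(-z) + C2*exp(z)


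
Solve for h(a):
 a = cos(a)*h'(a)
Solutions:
 h(a) = C1 + Integral(a/cos(a), a)


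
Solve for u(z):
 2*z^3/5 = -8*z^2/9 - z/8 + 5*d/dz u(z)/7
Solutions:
 u(z) = C1 + 7*z^4/50 + 56*z^3/135 + 7*z^2/80


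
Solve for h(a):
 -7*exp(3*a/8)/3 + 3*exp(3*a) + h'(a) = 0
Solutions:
 h(a) = C1 + 56*exp(3*a/8)/9 - exp(3*a)


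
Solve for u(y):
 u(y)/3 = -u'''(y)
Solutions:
 u(y) = C3*exp(-3^(2/3)*y/3) + (C1*sin(3^(1/6)*y/2) + C2*cos(3^(1/6)*y/2))*exp(3^(2/3)*y/6)


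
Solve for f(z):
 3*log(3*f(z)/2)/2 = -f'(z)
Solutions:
 -2*Integral(1/(-log(_y) - log(3) + log(2)), (_y, f(z)))/3 = C1 - z


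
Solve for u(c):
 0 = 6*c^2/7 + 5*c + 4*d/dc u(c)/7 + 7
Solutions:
 u(c) = C1 - c^3/2 - 35*c^2/8 - 49*c/4


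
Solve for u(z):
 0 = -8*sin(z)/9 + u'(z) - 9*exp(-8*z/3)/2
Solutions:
 u(z) = C1 - 8*cos(z)/9 - 27*exp(-8*z/3)/16


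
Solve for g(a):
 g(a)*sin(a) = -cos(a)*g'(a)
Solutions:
 g(a) = C1*cos(a)


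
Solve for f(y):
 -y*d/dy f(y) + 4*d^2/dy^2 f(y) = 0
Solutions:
 f(y) = C1 + C2*erfi(sqrt(2)*y/4)


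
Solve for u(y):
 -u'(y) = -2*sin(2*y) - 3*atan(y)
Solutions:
 u(y) = C1 + 3*y*atan(y) - 3*log(y^2 + 1)/2 - cos(2*y)


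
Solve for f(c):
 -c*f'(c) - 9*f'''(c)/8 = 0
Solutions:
 f(c) = C1 + Integral(C2*airyai(-2*3^(1/3)*c/3) + C3*airybi(-2*3^(1/3)*c/3), c)


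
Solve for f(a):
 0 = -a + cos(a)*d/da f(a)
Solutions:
 f(a) = C1 + Integral(a/cos(a), a)


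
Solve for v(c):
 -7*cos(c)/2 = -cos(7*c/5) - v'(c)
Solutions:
 v(c) = C1 + 7*sin(c)/2 - 5*sin(7*c/5)/7


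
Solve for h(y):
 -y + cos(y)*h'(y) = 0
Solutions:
 h(y) = C1 + Integral(y/cos(y), y)


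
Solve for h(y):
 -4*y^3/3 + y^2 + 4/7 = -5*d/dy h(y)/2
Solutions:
 h(y) = C1 + 2*y^4/15 - 2*y^3/15 - 8*y/35


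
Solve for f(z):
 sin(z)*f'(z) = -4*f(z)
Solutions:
 f(z) = C1*(cos(z)^2 + 2*cos(z) + 1)/(cos(z)^2 - 2*cos(z) + 1)


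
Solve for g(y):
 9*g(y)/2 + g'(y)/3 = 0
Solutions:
 g(y) = C1*exp(-27*y/2)


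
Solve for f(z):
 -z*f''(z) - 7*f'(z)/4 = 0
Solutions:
 f(z) = C1 + C2/z^(3/4)


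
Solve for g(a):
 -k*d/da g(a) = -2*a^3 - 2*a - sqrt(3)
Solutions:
 g(a) = C1 + a^4/(2*k) + a^2/k + sqrt(3)*a/k


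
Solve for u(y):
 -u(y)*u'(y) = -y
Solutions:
 u(y) = -sqrt(C1 + y^2)
 u(y) = sqrt(C1 + y^2)


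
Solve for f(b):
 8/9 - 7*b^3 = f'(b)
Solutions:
 f(b) = C1 - 7*b^4/4 + 8*b/9


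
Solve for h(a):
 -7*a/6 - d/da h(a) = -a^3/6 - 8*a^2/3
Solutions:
 h(a) = C1 + a^4/24 + 8*a^3/9 - 7*a^2/12


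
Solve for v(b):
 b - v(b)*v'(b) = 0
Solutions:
 v(b) = -sqrt(C1 + b^2)
 v(b) = sqrt(C1 + b^2)


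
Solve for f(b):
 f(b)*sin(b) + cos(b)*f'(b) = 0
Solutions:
 f(b) = C1*cos(b)


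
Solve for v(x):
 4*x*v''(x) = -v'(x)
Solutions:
 v(x) = C1 + C2*x^(3/4)


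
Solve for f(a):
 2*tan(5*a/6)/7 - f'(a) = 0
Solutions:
 f(a) = C1 - 12*log(cos(5*a/6))/35


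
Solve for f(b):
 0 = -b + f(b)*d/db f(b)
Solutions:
 f(b) = -sqrt(C1 + b^2)
 f(b) = sqrt(C1 + b^2)


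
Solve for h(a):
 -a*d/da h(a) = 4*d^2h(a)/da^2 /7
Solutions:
 h(a) = C1 + C2*erf(sqrt(14)*a/4)


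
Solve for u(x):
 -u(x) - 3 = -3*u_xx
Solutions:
 u(x) = C1*exp(-sqrt(3)*x/3) + C2*exp(sqrt(3)*x/3) - 3


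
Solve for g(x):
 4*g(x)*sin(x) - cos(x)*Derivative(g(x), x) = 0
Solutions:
 g(x) = C1/cos(x)^4


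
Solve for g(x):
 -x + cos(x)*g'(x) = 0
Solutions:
 g(x) = C1 + Integral(x/cos(x), x)


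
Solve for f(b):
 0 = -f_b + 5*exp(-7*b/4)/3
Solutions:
 f(b) = C1 - 20*exp(-7*b/4)/21


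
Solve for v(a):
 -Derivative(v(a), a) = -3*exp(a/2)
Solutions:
 v(a) = C1 + 6*exp(a/2)


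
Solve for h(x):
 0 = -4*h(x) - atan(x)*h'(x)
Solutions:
 h(x) = C1*exp(-4*Integral(1/atan(x), x))


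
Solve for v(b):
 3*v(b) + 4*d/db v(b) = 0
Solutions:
 v(b) = C1*exp(-3*b/4)


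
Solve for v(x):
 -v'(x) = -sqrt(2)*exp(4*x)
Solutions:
 v(x) = C1 + sqrt(2)*exp(4*x)/4


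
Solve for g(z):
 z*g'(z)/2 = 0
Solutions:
 g(z) = C1


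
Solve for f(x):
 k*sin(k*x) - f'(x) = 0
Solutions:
 f(x) = C1 - cos(k*x)


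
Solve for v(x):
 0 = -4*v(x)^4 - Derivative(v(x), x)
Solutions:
 v(x) = (-3^(2/3) - 3*3^(1/6)*I)*(1/(C1 + 4*x))^(1/3)/6
 v(x) = (-3^(2/3) + 3*3^(1/6)*I)*(1/(C1 + 4*x))^(1/3)/6
 v(x) = (1/(C1 + 12*x))^(1/3)


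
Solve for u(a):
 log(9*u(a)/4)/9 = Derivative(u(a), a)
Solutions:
 9*Integral(1/(-log(_y) - 2*log(3) + 2*log(2)), (_y, u(a))) = C1 - a


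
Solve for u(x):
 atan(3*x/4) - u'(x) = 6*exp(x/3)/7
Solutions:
 u(x) = C1 + x*atan(3*x/4) - 18*exp(x/3)/7 - 2*log(9*x^2 + 16)/3


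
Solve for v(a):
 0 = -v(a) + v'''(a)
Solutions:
 v(a) = C3*exp(a) + (C1*sin(sqrt(3)*a/2) + C2*cos(sqrt(3)*a/2))*exp(-a/2)


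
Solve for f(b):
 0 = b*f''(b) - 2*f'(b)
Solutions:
 f(b) = C1 + C2*b^3


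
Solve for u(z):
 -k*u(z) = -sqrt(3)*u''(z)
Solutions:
 u(z) = C1*exp(-3^(3/4)*sqrt(k)*z/3) + C2*exp(3^(3/4)*sqrt(k)*z/3)


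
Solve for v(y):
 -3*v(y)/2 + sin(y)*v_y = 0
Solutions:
 v(y) = C1*(cos(y) - 1)^(3/4)/(cos(y) + 1)^(3/4)


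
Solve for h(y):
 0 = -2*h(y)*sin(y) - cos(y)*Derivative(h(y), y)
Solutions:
 h(y) = C1*cos(y)^2


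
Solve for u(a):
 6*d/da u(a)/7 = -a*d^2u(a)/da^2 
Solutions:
 u(a) = C1 + C2*a^(1/7)


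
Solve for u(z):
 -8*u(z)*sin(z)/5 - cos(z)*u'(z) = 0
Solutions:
 u(z) = C1*cos(z)^(8/5)


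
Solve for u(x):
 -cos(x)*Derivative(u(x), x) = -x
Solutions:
 u(x) = C1 + Integral(x/cos(x), x)


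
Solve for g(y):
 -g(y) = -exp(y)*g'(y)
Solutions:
 g(y) = C1*exp(-exp(-y))


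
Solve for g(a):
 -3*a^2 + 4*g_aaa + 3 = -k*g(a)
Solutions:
 g(a) = C1*exp(2^(1/3)*a*(-k)^(1/3)/2) + C2*exp(2^(1/3)*a*(-k)^(1/3)*(-1 + sqrt(3)*I)/4) + C3*exp(-2^(1/3)*a*(-k)^(1/3)*(1 + sqrt(3)*I)/4) + 3*a^2/k - 3/k


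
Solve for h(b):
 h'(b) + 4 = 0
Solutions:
 h(b) = C1 - 4*b


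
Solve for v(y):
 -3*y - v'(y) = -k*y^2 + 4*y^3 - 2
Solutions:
 v(y) = C1 + k*y^3/3 - y^4 - 3*y^2/2 + 2*y


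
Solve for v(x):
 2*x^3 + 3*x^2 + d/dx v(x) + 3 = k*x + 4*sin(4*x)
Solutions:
 v(x) = C1 + k*x^2/2 - x^4/2 - x^3 - 3*x - cos(4*x)


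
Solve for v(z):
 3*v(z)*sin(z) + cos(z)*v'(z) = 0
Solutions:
 v(z) = C1*cos(z)^3


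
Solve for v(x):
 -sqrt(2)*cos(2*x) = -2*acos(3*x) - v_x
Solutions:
 v(x) = C1 - 2*x*acos(3*x) + 2*sqrt(1 - 9*x^2)/3 + sqrt(2)*sin(2*x)/2


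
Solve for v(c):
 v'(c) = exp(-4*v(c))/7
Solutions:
 v(c) = log(-I*(C1 + 4*c/7)^(1/4))
 v(c) = log(I*(C1 + 4*c/7)^(1/4))
 v(c) = log(-(C1 + 4*c/7)^(1/4))
 v(c) = log(C1 + 4*c/7)/4


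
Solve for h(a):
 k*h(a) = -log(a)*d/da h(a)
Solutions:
 h(a) = C1*exp(-k*li(a))


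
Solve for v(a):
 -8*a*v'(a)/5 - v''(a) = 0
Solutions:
 v(a) = C1 + C2*erf(2*sqrt(5)*a/5)


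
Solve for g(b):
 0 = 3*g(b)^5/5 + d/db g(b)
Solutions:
 g(b) = -5^(1/4)*(1/(C1 + 12*b))^(1/4)
 g(b) = 5^(1/4)*(1/(C1 + 12*b))^(1/4)
 g(b) = -5^(1/4)*I*(1/(C1 + 12*b))^(1/4)
 g(b) = 5^(1/4)*I*(1/(C1 + 12*b))^(1/4)


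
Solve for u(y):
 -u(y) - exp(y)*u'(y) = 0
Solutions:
 u(y) = C1*exp(exp(-y))


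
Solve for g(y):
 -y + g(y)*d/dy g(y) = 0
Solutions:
 g(y) = -sqrt(C1 + y^2)
 g(y) = sqrt(C1 + y^2)


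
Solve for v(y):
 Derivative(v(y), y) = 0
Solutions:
 v(y) = C1


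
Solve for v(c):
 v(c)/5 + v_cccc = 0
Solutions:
 v(c) = (C1*sin(sqrt(2)*5^(3/4)*c/10) + C2*cos(sqrt(2)*5^(3/4)*c/10))*exp(-sqrt(2)*5^(3/4)*c/10) + (C3*sin(sqrt(2)*5^(3/4)*c/10) + C4*cos(sqrt(2)*5^(3/4)*c/10))*exp(sqrt(2)*5^(3/4)*c/10)


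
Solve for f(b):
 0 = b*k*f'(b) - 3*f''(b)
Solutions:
 f(b) = Piecewise((-sqrt(6)*sqrt(pi)*C1*erf(sqrt(6)*b*sqrt(-k)/6)/(2*sqrt(-k)) - C2, (k > 0) | (k < 0)), (-C1*b - C2, True))


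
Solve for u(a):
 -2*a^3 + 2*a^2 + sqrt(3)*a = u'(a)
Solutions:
 u(a) = C1 - a^4/2 + 2*a^3/3 + sqrt(3)*a^2/2


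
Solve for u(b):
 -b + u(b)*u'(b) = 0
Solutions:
 u(b) = -sqrt(C1 + b^2)
 u(b) = sqrt(C1 + b^2)


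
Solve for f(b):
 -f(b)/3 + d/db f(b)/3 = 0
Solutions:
 f(b) = C1*exp(b)


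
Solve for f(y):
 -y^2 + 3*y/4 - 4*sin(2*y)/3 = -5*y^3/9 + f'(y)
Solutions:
 f(y) = C1 + 5*y^4/36 - y^3/3 + 3*y^2/8 + 2*cos(2*y)/3


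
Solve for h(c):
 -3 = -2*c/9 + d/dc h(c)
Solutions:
 h(c) = C1 + c^2/9 - 3*c


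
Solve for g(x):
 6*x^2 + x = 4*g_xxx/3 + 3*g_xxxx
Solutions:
 g(x) = C1 + C2*x + C3*x^2 + C4*exp(-4*x/9) + 3*x^5/40 - 13*x^4/16 + 117*x^3/16


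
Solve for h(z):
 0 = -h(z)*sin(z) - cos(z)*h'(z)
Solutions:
 h(z) = C1*cos(z)


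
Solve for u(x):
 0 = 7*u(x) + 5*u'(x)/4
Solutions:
 u(x) = C1*exp(-28*x/5)


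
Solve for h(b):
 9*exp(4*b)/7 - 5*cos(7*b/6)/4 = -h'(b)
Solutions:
 h(b) = C1 - 9*exp(4*b)/28 + 15*sin(7*b/6)/14


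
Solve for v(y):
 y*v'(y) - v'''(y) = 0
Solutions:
 v(y) = C1 + Integral(C2*airyai(y) + C3*airybi(y), y)


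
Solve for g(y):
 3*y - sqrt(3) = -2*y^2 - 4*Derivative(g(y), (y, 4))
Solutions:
 g(y) = C1 + C2*y + C3*y^2 + C4*y^3 - y^6/720 - y^5/160 + sqrt(3)*y^4/96


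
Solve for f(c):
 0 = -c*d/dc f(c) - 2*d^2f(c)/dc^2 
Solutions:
 f(c) = C1 + C2*erf(c/2)


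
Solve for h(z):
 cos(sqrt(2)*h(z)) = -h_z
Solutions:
 h(z) = sqrt(2)*(pi - asin((exp(2*sqrt(2)*C1) + exp(2*sqrt(2)*z))/(exp(2*sqrt(2)*C1) - exp(2*sqrt(2)*z))))/2
 h(z) = sqrt(2)*asin((exp(2*sqrt(2)*C1) + exp(2*sqrt(2)*z))/(exp(2*sqrt(2)*C1) - exp(2*sqrt(2)*z)))/2


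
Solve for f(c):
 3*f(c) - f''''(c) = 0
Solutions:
 f(c) = C1*exp(-3^(1/4)*c) + C2*exp(3^(1/4)*c) + C3*sin(3^(1/4)*c) + C4*cos(3^(1/4)*c)


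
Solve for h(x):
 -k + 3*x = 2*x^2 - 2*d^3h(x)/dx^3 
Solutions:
 h(x) = C1 + C2*x + C3*x^2 + k*x^3/12 + x^5/60 - x^4/16


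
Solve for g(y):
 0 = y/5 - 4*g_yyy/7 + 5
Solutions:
 g(y) = C1 + C2*y + C3*y^2 + 7*y^4/480 + 35*y^3/24


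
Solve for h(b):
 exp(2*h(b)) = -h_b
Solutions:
 h(b) = log(-sqrt(-1/(C1 - b))) - log(2)/2
 h(b) = log(-1/(C1 - b))/2 - log(2)/2


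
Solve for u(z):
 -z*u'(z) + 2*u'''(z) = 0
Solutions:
 u(z) = C1 + Integral(C2*airyai(2^(2/3)*z/2) + C3*airybi(2^(2/3)*z/2), z)


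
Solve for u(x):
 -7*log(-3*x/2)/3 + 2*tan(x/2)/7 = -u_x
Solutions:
 u(x) = C1 + 7*x*log(-x)/3 - 7*x/3 - 7*x*log(2)/3 + 7*x*log(3)/3 + 4*log(cos(x/2))/7


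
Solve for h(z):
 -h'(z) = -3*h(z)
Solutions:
 h(z) = C1*exp(3*z)


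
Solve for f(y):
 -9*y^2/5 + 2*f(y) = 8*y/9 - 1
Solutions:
 f(y) = 9*y^2/10 + 4*y/9 - 1/2


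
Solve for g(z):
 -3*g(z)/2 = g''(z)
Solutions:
 g(z) = C1*sin(sqrt(6)*z/2) + C2*cos(sqrt(6)*z/2)


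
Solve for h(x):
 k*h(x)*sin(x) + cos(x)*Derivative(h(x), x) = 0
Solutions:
 h(x) = C1*exp(k*log(cos(x)))


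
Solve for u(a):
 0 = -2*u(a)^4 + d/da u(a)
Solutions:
 u(a) = (-1/(C1 + 6*a))^(1/3)
 u(a) = (-1/(C1 + 2*a))^(1/3)*(-3^(2/3) - 3*3^(1/6)*I)/6
 u(a) = (-1/(C1 + 2*a))^(1/3)*(-3^(2/3) + 3*3^(1/6)*I)/6


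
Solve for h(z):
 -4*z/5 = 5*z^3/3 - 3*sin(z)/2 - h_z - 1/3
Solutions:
 h(z) = C1 + 5*z^4/12 + 2*z^2/5 - z/3 + 3*cos(z)/2


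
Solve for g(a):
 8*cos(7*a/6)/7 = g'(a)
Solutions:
 g(a) = C1 + 48*sin(7*a/6)/49


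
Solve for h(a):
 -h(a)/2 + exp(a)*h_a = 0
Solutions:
 h(a) = C1*exp(-exp(-a)/2)


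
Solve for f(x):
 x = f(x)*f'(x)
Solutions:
 f(x) = -sqrt(C1 + x^2)
 f(x) = sqrt(C1 + x^2)


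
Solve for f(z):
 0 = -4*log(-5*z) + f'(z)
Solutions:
 f(z) = C1 + 4*z*log(-z) + 4*z*(-1 + log(5))


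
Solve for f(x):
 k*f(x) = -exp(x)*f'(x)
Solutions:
 f(x) = C1*exp(k*exp(-x))


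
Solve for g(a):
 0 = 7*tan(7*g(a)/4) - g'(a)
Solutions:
 g(a) = -4*asin(C1*exp(49*a/4))/7 + 4*pi/7
 g(a) = 4*asin(C1*exp(49*a/4))/7


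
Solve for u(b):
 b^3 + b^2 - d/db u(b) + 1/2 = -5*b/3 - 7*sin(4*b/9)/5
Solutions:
 u(b) = C1 + b^4/4 + b^3/3 + 5*b^2/6 + b/2 - 63*cos(4*b/9)/20


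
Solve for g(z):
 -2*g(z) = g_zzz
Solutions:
 g(z) = C3*exp(-2^(1/3)*z) + (C1*sin(2^(1/3)*sqrt(3)*z/2) + C2*cos(2^(1/3)*sqrt(3)*z/2))*exp(2^(1/3)*z/2)


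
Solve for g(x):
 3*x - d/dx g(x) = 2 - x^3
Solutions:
 g(x) = C1 + x^4/4 + 3*x^2/2 - 2*x


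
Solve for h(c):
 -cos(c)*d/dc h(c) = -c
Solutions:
 h(c) = C1 + Integral(c/cos(c), c)


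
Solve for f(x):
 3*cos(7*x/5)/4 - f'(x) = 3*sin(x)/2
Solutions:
 f(x) = C1 + 15*sin(7*x/5)/28 + 3*cos(x)/2


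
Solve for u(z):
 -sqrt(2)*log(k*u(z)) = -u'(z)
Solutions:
 li(k*u(z))/k = C1 + sqrt(2)*z


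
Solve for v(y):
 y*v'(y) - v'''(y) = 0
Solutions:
 v(y) = C1 + Integral(C2*airyai(y) + C3*airybi(y), y)


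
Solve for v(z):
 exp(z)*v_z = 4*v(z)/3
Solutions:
 v(z) = C1*exp(-4*exp(-z)/3)


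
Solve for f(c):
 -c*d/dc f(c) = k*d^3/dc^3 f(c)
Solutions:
 f(c) = C1 + Integral(C2*airyai(c*(-1/k)^(1/3)) + C3*airybi(c*(-1/k)^(1/3)), c)


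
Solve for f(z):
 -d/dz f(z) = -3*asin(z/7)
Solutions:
 f(z) = C1 + 3*z*asin(z/7) + 3*sqrt(49 - z^2)


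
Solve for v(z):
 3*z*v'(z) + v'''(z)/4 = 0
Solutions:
 v(z) = C1 + Integral(C2*airyai(-12^(1/3)*z) + C3*airybi(-12^(1/3)*z), z)


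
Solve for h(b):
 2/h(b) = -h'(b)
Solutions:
 h(b) = -sqrt(C1 - 4*b)
 h(b) = sqrt(C1 - 4*b)


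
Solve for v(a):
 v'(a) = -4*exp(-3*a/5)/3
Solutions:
 v(a) = C1 + 20*exp(-3*a/5)/9


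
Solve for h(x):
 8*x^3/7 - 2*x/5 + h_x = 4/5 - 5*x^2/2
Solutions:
 h(x) = C1 - 2*x^4/7 - 5*x^3/6 + x^2/5 + 4*x/5


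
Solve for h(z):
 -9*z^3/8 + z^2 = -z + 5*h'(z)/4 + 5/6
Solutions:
 h(z) = C1 - 9*z^4/40 + 4*z^3/15 + 2*z^2/5 - 2*z/3


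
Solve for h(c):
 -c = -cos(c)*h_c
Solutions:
 h(c) = C1 + Integral(c/cos(c), c)


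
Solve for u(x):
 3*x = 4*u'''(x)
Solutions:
 u(x) = C1 + C2*x + C3*x^2 + x^4/32


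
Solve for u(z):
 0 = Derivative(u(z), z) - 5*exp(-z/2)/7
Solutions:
 u(z) = C1 - 10*exp(-z/2)/7


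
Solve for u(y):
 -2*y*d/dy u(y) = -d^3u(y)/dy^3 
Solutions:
 u(y) = C1 + Integral(C2*airyai(2^(1/3)*y) + C3*airybi(2^(1/3)*y), y)


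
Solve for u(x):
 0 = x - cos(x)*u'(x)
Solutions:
 u(x) = C1 + Integral(x/cos(x), x)


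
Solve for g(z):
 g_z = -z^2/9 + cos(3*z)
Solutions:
 g(z) = C1 - z^3/27 + sin(3*z)/3


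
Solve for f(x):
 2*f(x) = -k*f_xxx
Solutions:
 f(x) = C1*exp(2^(1/3)*x*(-1/k)^(1/3)) + C2*exp(2^(1/3)*x*(-1/k)^(1/3)*(-1 + sqrt(3)*I)/2) + C3*exp(-2^(1/3)*x*(-1/k)^(1/3)*(1 + sqrt(3)*I)/2)


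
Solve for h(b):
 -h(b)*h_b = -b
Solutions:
 h(b) = -sqrt(C1 + b^2)
 h(b) = sqrt(C1 + b^2)


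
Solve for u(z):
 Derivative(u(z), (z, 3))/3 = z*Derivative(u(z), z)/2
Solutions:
 u(z) = C1 + Integral(C2*airyai(2^(2/3)*3^(1/3)*z/2) + C3*airybi(2^(2/3)*3^(1/3)*z/2), z)


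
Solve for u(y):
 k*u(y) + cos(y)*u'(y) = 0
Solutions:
 u(y) = C1*exp(k*(log(sin(y) - 1) - log(sin(y) + 1))/2)


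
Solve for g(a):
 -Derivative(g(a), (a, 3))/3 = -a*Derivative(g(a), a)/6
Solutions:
 g(a) = C1 + Integral(C2*airyai(2^(2/3)*a/2) + C3*airybi(2^(2/3)*a/2), a)


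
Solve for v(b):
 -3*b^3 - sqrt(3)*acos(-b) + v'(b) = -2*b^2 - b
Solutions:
 v(b) = C1 + 3*b^4/4 - 2*b^3/3 - b^2/2 + sqrt(3)*(b*acos(-b) + sqrt(1 - b^2))


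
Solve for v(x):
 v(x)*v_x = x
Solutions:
 v(x) = -sqrt(C1 + x^2)
 v(x) = sqrt(C1 + x^2)


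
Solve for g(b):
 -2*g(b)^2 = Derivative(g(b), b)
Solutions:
 g(b) = 1/(C1 + 2*b)


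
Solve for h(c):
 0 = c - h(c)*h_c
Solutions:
 h(c) = -sqrt(C1 + c^2)
 h(c) = sqrt(C1 + c^2)


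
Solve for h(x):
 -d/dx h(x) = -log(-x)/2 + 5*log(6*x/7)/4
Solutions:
 h(x) = C1 - 3*x*log(x)/4 + x*(-5*log(6) + 3 + 5*log(7) + 2*I*pi)/4


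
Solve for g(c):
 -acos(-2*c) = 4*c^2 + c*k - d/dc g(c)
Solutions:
 g(c) = C1 + 4*c^3/3 + c^2*k/2 + c*acos(-2*c) + sqrt(1 - 4*c^2)/2


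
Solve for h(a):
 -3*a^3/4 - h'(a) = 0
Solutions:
 h(a) = C1 - 3*a^4/16


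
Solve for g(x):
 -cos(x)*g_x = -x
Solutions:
 g(x) = C1 + Integral(x/cos(x), x)


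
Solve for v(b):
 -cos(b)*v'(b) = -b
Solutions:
 v(b) = C1 + Integral(b/cos(b), b)


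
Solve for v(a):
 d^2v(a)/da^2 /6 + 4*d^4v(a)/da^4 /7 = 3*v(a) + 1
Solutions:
 v(a) = C1*exp(-sqrt(3)*a*sqrt(-7 + sqrt(12145))/12) + C2*exp(sqrt(3)*a*sqrt(-7 + sqrt(12145))/12) + C3*sin(sqrt(3)*a*sqrt(7 + sqrt(12145))/12) + C4*cos(sqrt(3)*a*sqrt(7 + sqrt(12145))/12) - 1/3


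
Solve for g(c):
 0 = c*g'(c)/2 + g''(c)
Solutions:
 g(c) = C1 + C2*erf(c/2)


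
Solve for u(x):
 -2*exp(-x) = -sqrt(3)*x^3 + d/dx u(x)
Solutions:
 u(x) = C1 + sqrt(3)*x^4/4 + 2*exp(-x)


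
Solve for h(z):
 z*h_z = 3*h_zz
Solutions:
 h(z) = C1 + C2*erfi(sqrt(6)*z/6)


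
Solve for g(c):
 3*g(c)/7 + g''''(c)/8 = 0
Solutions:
 g(c) = (C1*sin(6^(1/4)*7^(3/4)*c/7) + C2*cos(6^(1/4)*7^(3/4)*c/7))*exp(-6^(1/4)*7^(3/4)*c/7) + (C3*sin(6^(1/4)*7^(3/4)*c/7) + C4*cos(6^(1/4)*7^(3/4)*c/7))*exp(6^(1/4)*7^(3/4)*c/7)


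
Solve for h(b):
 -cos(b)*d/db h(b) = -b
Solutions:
 h(b) = C1 + Integral(b/cos(b), b)


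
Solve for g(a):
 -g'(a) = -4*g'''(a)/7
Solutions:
 g(a) = C1 + C2*exp(-sqrt(7)*a/2) + C3*exp(sqrt(7)*a/2)


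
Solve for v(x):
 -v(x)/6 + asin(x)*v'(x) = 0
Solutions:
 v(x) = C1*exp(Integral(1/asin(x), x)/6)


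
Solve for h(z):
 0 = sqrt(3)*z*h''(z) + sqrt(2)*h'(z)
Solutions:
 h(z) = C1 + C2*z^(1 - sqrt(6)/3)


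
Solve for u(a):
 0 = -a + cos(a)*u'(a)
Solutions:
 u(a) = C1 + Integral(a/cos(a), a)


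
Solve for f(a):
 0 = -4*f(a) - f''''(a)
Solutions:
 f(a) = (C1*sin(a) + C2*cos(a))*exp(-a) + (C3*sin(a) + C4*cos(a))*exp(a)


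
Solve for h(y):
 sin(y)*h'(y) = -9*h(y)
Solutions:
 h(y) = C1*sqrt(cos(y) + 1)*(cos(y)^4 + 4*cos(y)^3 + 6*cos(y)^2 + 4*cos(y) + 1)/(sqrt(cos(y) - 1)*(cos(y)^4 - 4*cos(y)^3 + 6*cos(y)^2 - 4*cos(y) + 1))


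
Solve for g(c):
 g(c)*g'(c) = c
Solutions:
 g(c) = -sqrt(C1 + c^2)
 g(c) = sqrt(C1 + c^2)


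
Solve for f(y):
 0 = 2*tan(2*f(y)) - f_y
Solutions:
 f(y) = -asin(C1*exp(4*y))/2 + pi/2
 f(y) = asin(C1*exp(4*y))/2


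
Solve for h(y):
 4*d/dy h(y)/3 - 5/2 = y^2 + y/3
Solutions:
 h(y) = C1 + y^3/4 + y^2/8 + 15*y/8


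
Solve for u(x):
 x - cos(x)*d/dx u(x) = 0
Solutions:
 u(x) = C1 + Integral(x/cos(x), x)


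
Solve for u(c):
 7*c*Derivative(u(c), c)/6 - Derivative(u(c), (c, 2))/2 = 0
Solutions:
 u(c) = C1 + C2*erfi(sqrt(42)*c/6)


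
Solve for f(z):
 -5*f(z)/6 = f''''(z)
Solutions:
 f(z) = (C1*sin(10^(1/4)*3^(3/4)*z/6) + C2*cos(10^(1/4)*3^(3/4)*z/6))*exp(-10^(1/4)*3^(3/4)*z/6) + (C3*sin(10^(1/4)*3^(3/4)*z/6) + C4*cos(10^(1/4)*3^(3/4)*z/6))*exp(10^(1/4)*3^(3/4)*z/6)


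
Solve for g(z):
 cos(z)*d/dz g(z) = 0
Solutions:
 g(z) = C1


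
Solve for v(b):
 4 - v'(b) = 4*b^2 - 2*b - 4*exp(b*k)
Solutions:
 v(b) = C1 - 4*b^3/3 + b^2 + 4*b + 4*exp(b*k)/k


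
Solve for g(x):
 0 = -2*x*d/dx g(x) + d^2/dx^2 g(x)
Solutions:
 g(x) = C1 + C2*erfi(x)


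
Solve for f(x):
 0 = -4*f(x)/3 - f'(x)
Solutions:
 f(x) = C1*exp(-4*x/3)


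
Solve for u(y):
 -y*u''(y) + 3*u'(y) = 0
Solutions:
 u(y) = C1 + C2*y^4


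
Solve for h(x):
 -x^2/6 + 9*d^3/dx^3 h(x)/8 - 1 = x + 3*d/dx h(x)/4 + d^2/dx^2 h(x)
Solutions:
 h(x) = C1 + C2*exp(x*(4 - sqrt(70))/9) + C3*exp(x*(4 + sqrt(70))/9) - 2*x^3/27 - 10*x^2/27 - 82*x/81


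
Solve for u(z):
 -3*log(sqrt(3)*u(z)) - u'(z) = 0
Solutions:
 2*Integral(1/(2*log(_y) + log(3)), (_y, u(z)))/3 = C1 - z


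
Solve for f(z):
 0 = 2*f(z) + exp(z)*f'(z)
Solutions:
 f(z) = C1*exp(2*exp(-z))


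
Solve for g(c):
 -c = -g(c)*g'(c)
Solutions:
 g(c) = -sqrt(C1 + c^2)
 g(c) = sqrt(C1 + c^2)


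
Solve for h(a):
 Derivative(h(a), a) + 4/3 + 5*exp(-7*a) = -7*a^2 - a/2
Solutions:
 h(a) = C1 - 7*a^3/3 - a^2/4 - 4*a/3 + 5*exp(-7*a)/7


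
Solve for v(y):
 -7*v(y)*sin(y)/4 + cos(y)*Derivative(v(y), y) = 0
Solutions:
 v(y) = C1/cos(y)^(7/4)


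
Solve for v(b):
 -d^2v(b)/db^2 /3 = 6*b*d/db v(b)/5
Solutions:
 v(b) = C1 + C2*erf(3*sqrt(5)*b/5)


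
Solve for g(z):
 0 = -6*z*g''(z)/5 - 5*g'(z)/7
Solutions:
 g(z) = C1 + C2*z^(17/42)


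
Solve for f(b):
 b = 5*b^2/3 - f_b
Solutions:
 f(b) = C1 + 5*b^3/9 - b^2/2


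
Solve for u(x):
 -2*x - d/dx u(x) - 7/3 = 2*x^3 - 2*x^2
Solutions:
 u(x) = C1 - x^4/2 + 2*x^3/3 - x^2 - 7*x/3


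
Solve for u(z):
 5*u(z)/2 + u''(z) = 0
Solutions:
 u(z) = C1*sin(sqrt(10)*z/2) + C2*cos(sqrt(10)*z/2)


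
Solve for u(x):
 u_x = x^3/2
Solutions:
 u(x) = C1 + x^4/8


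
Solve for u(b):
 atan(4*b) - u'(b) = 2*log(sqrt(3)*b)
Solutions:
 u(b) = C1 - 2*b*log(b) + b*atan(4*b) - b*log(3) + 2*b - log(16*b^2 + 1)/8


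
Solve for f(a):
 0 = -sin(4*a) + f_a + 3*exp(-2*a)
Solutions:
 f(a) = C1 - cos(4*a)/4 + 3*exp(-2*a)/2


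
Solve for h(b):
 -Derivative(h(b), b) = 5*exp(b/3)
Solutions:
 h(b) = C1 - 15*exp(b/3)


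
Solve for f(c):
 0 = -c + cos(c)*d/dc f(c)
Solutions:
 f(c) = C1 + Integral(c/cos(c), c)


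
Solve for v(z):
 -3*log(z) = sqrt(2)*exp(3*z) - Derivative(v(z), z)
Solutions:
 v(z) = C1 + 3*z*log(z) - 3*z + sqrt(2)*exp(3*z)/3


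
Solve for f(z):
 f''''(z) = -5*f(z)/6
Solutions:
 f(z) = (C1*sin(10^(1/4)*3^(3/4)*z/6) + C2*cos(10^(1/4)*3^(3/4)*z/6))*exp(-10^(1/4)*3^(3/4)*z/6) + (C3*sin(10^(1/4)*3^(3/4)*z/6) + C4*cos(10^(1/4)*3^(3/4)*z/6))*exp(10^(1/4)*3^(3/4)*z/6)


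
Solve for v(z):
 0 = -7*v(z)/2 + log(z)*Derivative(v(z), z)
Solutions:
 v(z) = C1*exp(7*li(z)/2)


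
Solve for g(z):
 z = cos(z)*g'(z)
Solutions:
 g(z) = C1 + Integral(z/cos(z), z)


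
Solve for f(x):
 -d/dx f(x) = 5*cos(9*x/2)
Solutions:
 f(x) = C1 - 10*sin(9*x/2)/9


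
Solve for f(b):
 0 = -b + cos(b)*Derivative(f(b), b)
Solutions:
 f(b) = C1 + Integral(b/cos(b), b)


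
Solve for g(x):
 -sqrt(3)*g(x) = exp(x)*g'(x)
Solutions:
 g(x) = C1*exp(sqrt(3)*exp(-x))


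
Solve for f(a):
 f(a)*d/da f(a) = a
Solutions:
 f(a) = -sqrt(C1 + a^2)
 f(a) = sqrt(C1 + a^2)


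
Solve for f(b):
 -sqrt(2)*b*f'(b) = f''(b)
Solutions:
 f(b) = C1 + C2*erf(2^(3/4)*b/2)


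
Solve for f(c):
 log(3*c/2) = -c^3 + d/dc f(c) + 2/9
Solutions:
 f(c) = C1 + c^4/4 + c*log(c) - 11*c/9 + c*log(3/2)


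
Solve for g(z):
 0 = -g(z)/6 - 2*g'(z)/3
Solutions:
 g(z) = C1*exp(-z/4)


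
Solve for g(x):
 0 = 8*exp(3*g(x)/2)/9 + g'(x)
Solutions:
 g(x) = 2*log(1/(C1 + 8*x))/3 + 2*log(6)/3
 g(x) = 2*log((-6^(1/3) - 2^(1/3)*3^(5/6)*I)*(1/(C1 + 8*x))^(1/3)/2)
 g(x) = 2*log((-6^(1/3) + 2^(1/3)*3^(5/6)*I)*(1/(C1 + 8*x))^(1/3)/2)


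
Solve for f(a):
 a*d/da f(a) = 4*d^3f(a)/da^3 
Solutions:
 f(a) = C1 + Integral(C2*airyai(2^(1/3)*a/2) + C3*airybi(2^(1/3)*a/2), a)


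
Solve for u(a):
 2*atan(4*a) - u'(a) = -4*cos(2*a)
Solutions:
 u(a) = C1 + 2*a*atan(4*a) - log(16*a^2 + 1)/4 + 2*sin(2*a)


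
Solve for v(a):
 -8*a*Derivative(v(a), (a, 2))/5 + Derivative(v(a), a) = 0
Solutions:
 v(a) = C1 + C2*a^(13/8)


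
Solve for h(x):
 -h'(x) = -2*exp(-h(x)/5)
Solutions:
 h(x) = 5*log(C1 + 2*x/5)


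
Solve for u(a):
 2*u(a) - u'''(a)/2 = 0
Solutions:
 u(a) = C3*exp(2^(2/3)*a) + (C1*sin(2^(2/3)*sqrt(3)*a/2) + C2*cos(2^(2/3)*sqrt(3)*a/2))*exp(-2^(2/3)*a/2)


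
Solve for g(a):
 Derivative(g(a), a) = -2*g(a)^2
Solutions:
 g(a) = 1/(C1 + 2*a)


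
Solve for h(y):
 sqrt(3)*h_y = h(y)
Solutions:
 h(y) = C1*exp(sqrt(3)*y/3)


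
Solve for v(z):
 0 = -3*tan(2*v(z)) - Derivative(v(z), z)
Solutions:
 v(z) = -asin(C1*exp(-6*z))/2 + pi/2
 v(z) = asin(C1*exp(-6*z))/2


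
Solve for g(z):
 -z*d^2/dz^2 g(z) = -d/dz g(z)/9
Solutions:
 g(z) = C1 + C2*z^(10/9)


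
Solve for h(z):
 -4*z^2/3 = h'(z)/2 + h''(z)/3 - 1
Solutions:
 h(z) = C1 + C2*exp(-3*z/2) - 8*z^3/9 + 16*z^2/9 - 10*z/27


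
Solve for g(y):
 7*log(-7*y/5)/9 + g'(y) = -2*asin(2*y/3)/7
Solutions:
 g(y) = C1 - 7*y*log(-y)/9 - 2*y*asin(2*y/3)/7 - 7*y*log(7)/9 + 7*y/9 + 7*y*log(5)/9 - sqrt(9 - 4*y^2)/7


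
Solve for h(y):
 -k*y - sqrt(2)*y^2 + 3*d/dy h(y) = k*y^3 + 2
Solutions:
 h(y) = C1 + k*y^4/12 + k*y^2/6 + sqrt(2)*y^3/9 + 2*y/3


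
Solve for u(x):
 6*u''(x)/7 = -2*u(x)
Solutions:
 u(x) = C1*sin(sqrt(21)*x/3) + C2*cos(sqrt(21)*x/3)


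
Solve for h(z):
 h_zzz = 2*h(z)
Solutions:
 h(z) = C3*exp(2^(1/3)*z) + (C1*sin(2^(1/3)*sqrt(3)*z/2) + C2*cos(2^(1/3)*sqrt(3)*z/2))*exp(-2^(1/3)*z/2)


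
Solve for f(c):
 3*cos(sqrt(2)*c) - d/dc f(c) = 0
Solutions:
 f(c) = C1 + 3*sqrt(2)*sin(sqrt(2)*c)/2


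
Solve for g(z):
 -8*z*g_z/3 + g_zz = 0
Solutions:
 g(z) = C1 + C2*erfi(2*sqrt(3)*z/3)


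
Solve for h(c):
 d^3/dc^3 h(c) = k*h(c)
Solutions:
 h(c) = C1*exp(c*k^(1/3)) + C2*exp(c*k^(1/3)*(-1 + sqrt(3)*I)/2) + C3*exp(-c*k^(1/3)*(1 + sqrt(3)*I)/2)


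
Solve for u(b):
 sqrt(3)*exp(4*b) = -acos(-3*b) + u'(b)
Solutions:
 u(b) = C1 + b*acos(-3*b) + sqrt(1 - 9*b^2)/3 + sqrt(3)*exp(4*b)/4


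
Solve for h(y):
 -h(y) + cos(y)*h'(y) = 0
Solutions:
 h(y) = C1*sqrt(sin(y) + 1)/sqrt(sin(y) - 1)


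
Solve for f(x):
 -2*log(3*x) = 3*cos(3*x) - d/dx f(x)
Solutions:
 f(x) = C1 + 2*x*log(x) - 2*x + 2*x*log(3) + sin(3*x)


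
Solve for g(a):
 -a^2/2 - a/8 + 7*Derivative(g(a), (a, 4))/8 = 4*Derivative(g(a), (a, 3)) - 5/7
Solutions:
 g(a) = C1 + C2*a + C3*a^2 + C4*exp(32*a/7) - a^5/480 - 11*a^4/3072 + 1527*a^3/57344


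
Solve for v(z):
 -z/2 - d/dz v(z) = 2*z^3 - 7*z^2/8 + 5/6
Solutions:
 v(z) = C1 - z^4/2 + 7*z^3/24 - z^2/4 - 5*z/6


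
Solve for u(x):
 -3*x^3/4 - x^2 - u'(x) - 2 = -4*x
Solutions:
 u(x) = C1 - 3*x^4/16 - x^3/3 + 2*x^2 - 2*x


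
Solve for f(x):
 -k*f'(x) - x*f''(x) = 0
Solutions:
 f(x) = C1 + x^(1 - re(k))*(C2*sin(log(x)*Abs(im(k))) + C3*cos(log(x)*im(k)))


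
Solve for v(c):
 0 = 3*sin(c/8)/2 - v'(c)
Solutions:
 v(c) = C1 - 12*cos(c/8)


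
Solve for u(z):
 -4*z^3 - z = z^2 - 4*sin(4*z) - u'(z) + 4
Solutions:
 u(z) = C1 + z^4 + z^3/3 + z^2/2 + 4*z + cos(4*z)


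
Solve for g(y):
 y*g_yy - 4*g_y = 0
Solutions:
 g(y) = C1 + C2*y^5


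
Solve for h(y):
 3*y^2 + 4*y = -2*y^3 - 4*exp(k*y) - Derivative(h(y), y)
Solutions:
 h(y) = C1 - y^4/2 - y^3 - 2*y^2 - 4*exp(k*y)/k


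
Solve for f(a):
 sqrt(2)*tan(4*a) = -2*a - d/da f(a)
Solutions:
 f(a) = C1 - a^2 + sqrt(2)*log(cos(4*a))/4


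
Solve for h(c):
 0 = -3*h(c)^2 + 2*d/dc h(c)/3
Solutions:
 h(c) = -2/(C1 + 9*c)


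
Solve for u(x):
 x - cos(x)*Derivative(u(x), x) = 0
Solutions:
 u(x) = C1 + Integral(x/cos(x), x)


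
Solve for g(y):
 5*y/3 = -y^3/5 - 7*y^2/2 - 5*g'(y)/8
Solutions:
 g(y) = C1 - 2*y^4/25 - 28*y^3/15 - 4*y^2/3


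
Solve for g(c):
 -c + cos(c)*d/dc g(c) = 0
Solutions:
 g(c) = C1 + Integral(c/cos(c), c)


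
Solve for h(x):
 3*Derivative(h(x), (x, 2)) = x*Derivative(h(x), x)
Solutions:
 h(x) = C1 + C2*erfi(sqrt(6)*x/6)


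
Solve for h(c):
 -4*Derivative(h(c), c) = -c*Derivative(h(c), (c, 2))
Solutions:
 h(c) = C1 + C2*c^5


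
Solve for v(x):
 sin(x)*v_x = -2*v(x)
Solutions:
 v(x) = C1*(cos(x) + 1)/(cos(x) - 1)


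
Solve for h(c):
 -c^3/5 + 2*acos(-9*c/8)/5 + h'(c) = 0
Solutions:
 h(c) = C1 + c^4/20 - 2*c*acos(-9*c/8)/5 - 2*sqrt(64 - 81*c^2)/45


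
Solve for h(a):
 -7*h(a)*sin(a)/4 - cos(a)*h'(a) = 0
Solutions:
 h(a) = C1*cos(a)^(7/4)


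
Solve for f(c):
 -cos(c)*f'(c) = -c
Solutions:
 f(c) = C1 + Integral(c/cos(c), c)


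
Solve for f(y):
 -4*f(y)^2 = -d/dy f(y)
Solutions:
 f(y) = -1/(C1 + 4*y)


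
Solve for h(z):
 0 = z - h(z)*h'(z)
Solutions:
 h(z) = -sqrt(C1 + z^2)
 h(z) = sqrt(C1 + z^2)


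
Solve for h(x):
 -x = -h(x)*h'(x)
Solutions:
 h(x) = -sqrt(C1 + x^2)
 h(x) = sqrt(C1 + x^2)


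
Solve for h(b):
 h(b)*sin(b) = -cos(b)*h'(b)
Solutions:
 h(b) = C1*cos(b)


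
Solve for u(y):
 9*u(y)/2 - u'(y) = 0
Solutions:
 u(y) = C1*exp(9*y/2)


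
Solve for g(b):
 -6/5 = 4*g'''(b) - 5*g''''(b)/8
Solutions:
 g(b) = C1 + C2*b + C3*b^2 + C4*exp(32*b/5) - b^3/20


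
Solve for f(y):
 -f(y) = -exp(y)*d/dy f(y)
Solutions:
 f(y) = C1*exp(-exp(-y))


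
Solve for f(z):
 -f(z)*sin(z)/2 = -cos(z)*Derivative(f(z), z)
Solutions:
 f(z) = C1/sqrt(cos(z))


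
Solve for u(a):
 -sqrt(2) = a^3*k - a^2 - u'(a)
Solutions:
 u(a) = C1 + a^4*k/4 - a^3/3 + sqrt(2)*a


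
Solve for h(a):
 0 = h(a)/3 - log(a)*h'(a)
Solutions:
 h(a) = C1*exp(li(a)/3)


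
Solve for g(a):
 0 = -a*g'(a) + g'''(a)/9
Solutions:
 g(a) = C1 + Integral(C2*airyai(3^(2/3)*a) + C3*airybi(3^(2/3)*a), a)


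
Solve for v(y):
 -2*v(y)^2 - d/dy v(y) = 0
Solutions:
 v(y) = 1/(C1 + 2*y)


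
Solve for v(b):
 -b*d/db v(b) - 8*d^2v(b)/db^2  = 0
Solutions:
 v(b) = C1 + C2*erf(b/4)


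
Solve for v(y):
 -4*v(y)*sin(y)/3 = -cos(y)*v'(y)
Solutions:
 v(y) = C1/cos(y)^(4/3)


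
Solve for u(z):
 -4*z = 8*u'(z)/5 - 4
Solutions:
 u(z) = C1 - 5*z^2/4 + 5*z/2


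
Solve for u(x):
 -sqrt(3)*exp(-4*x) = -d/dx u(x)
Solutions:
 u(x) = C1 - sqrt(3)*exp(-4*x)/4


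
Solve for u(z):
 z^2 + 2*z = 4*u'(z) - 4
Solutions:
 u(z) = C1 + z^3/12 + z^2/4 + z


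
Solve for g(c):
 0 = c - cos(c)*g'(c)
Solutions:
 g(c) = C1 + Integral(c/cos(c), c)


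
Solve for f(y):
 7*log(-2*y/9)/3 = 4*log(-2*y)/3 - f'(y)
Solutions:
 f(y) = C1 - y*log(-y) + y*(-log(2) + 1 + 14*log(3)/3)


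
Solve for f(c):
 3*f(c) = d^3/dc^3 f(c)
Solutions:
 f(c) = C3*exp(3^(1/3)*c) + (C1*sin(3^(5/6)*c/2) + C2*cos(3^(5/6)*c/2))*exp(-3^(1/3)*c/2)


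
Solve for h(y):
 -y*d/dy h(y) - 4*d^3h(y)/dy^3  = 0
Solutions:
 h(y) = C1 + Integral(C2*airyai(-2^(1/3)*y/2) + C3*airybi(-2^(1/3)*y/2), y)


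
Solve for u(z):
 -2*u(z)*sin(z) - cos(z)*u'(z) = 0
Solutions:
 u(z) = C1*cos(z)^2


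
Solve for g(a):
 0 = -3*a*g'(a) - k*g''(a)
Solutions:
 g(a) = C1 + C2*sqrt(k)*erf(sqrt(6)*a*sqrt(1/k)/2)


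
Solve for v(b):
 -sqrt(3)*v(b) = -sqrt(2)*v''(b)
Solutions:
 v(b) = C1*exp(-2^(3/4)*3^(1/4)*b/2) + C2*exp(2^(3/4)*3^(1/4)*b/2)


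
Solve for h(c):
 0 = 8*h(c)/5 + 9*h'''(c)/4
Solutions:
 h(c) = C3*exp(c*(-2^(2/3)*75^(1/3) + 3*10^(2/3)*3^(1/3))/30)*sin(10^(2/3)*3^(5/6)*c/15) + C4*exp(c*(-2^(2/3)*75^(1/3) + 3*10^(2/3)*3^(1/3))/30)*cos(10^(2/3)*3^(5/6)*c/15) + C5*exp(-c*(2^(2/3)*75^(1/3) + 3*10^(2/3)*3^(1/3))/30) + (C1*sin(10^(2/3)*3^(5/6)*c/15) + C2*cos(10^(2/3)*3^(5/6)*c/15))*exp(2^(2/3)*75^(1/3)*c/15)


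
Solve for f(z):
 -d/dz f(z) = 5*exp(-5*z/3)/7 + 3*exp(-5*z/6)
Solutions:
 f(z) = C1 + 3*exp(-5*z/3)/7 + 18*exp(-5*z/6)/5


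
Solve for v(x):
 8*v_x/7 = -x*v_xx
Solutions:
 v(x) = C1 + C2/x^(1/7)


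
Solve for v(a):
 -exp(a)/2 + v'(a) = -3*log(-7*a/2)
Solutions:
 v(a) = C1 - 3*a*log(-a) + 3*a*(-log(7) + log(2) + 1) + exp(a)/2


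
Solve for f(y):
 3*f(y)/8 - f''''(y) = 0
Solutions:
 f(y) = C1*exp(-6^(1/4)*y/2) + C2*exp(6^(1/4)*y/2) + C3*sin(6^(1/4)*y/2) + C4*cos(6^(1/4)*y/2)


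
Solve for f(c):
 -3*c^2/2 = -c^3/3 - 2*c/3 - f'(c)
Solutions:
 f(c) = C1 - c^4/12 + c^3/2 - c^2/3


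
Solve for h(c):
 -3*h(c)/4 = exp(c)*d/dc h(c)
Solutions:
 h(c) = C1*exp(3*exp(-c)/4)


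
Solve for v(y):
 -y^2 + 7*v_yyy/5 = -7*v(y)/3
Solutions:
 v(y) = C3*exp(-3^(2/3)*5^(1/3)*y/3) + 3*y^2/7 + (C1*sin(3^(1/6)*5^(1/3)*y/2) + C2*cos(3^(1/6)*5^(1/3)*y/2))*exp(3^(2/3)*5^(1/3)*y/6)


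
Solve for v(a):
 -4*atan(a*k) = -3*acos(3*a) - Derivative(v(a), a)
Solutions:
 v(a) = C1 - 3*a*acos(3*a) + sqrt(1 - 9*a^2) + 4*Piecewise((a*atan(a*k) - log(a^2*k^2 + 1)/(2*k), Ne(k, 0)), (0, True))


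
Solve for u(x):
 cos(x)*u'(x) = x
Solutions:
 u(x) = C1 + Integral(x/cos(x), x)


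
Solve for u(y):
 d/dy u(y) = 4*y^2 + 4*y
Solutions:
 u(y) = C1 + 4*y^3/3 + 2*y^2
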